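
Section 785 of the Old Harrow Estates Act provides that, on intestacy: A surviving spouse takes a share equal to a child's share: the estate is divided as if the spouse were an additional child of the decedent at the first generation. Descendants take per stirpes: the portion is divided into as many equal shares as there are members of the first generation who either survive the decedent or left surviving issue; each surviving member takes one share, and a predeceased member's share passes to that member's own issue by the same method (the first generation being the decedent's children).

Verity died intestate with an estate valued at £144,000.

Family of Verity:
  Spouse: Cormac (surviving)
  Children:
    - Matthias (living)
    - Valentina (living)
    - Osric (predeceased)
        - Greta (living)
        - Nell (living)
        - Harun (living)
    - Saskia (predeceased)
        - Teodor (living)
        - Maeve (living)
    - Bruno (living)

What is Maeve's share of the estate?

The spouse counts as an additional share at the children's level, so there are 6 primary shares of £24,000. Cormac takes one such share (£24,000).
The children's combined portion (£120,000) is divided into 5 shares of £24,000: Matthias, Valentina, and Bruno each take £24,000; Osric's £24,000 share passes to Osric's issue; Saskia's £24,000 share passes to Saskia's issue.
Osric's share (£24,000) is divided into 3 shares of £8,000: Greta, Nell, and Harun each take £8,000.
Saskia's share (£24,000) is divided into 2 shares of £12,000: Teodor and Maeve each take £12,000.

Maeve receives £12,000.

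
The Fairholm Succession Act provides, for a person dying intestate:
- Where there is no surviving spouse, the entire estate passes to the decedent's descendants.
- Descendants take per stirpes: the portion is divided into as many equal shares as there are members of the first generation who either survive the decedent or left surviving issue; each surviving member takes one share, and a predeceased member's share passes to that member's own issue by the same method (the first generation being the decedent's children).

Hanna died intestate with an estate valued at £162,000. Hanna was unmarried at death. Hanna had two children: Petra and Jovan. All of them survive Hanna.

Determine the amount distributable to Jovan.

Jovan receives £81,000.

The entire £162,000 passes to the descendants.
That amount (£162,000) is divided into 2 shares of £81,000: Petra and Jovan each take £81,000.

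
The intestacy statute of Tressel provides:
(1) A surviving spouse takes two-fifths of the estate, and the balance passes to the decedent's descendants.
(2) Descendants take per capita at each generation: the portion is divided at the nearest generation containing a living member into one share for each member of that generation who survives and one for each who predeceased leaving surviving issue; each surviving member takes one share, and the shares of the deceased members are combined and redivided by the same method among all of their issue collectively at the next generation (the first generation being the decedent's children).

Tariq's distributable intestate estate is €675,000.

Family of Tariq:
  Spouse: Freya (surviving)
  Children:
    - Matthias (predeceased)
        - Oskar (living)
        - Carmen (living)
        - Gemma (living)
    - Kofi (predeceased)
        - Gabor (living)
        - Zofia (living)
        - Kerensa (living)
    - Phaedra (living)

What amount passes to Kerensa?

Freya takes two-fifths of €675,000 = €270,000. The remaining €405,000 passes to the descendants.
The descendants' portion (€405,000) is divided at the children's generation into 3 shares of €135,000. Phaedra takes €135,000. The 2 shares of the deceased (Matthias and Kofi) are combined into a pool of €270,000.
That pool (€270,000) is divided at the grandchildren's generation equally among Oskar, Carmen, Gemma, Gabor, Zofia, and Kerensa: €45,000 each.

Kerensa receives €45,000.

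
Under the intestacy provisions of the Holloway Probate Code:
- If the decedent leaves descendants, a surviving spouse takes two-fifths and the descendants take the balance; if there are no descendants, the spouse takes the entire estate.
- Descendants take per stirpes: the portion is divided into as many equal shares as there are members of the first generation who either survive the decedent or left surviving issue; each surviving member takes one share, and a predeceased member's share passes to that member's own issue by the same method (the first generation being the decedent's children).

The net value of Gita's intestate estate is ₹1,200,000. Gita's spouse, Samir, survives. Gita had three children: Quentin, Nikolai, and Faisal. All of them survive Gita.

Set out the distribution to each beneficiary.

Samir: ₹480,000; Quentin: ₹240,000; Nikolai: ₹240,000; Faisal: ₹240,000

Samir takes two-fifths of ₹1,200,000 = ₹480,000. The remaining ₹720,000 passes to the descendants.
The descendants' portion (₹720,000) is divided into 3 shares of ₹240,000: Quentin, Nikolai, and Faisal each take ₹240,000.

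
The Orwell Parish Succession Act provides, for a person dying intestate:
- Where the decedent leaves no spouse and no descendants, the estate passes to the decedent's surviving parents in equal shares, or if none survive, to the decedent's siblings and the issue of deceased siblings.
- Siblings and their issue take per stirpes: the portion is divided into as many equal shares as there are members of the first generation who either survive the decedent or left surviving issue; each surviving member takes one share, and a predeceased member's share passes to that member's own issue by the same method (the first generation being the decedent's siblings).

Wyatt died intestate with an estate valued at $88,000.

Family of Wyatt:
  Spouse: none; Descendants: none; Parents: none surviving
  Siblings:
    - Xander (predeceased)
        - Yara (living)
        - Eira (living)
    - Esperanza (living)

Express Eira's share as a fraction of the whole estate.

Eira receives 1/4 of the estate.

The entire $88,000 passes to the siblings and their issue.
That amount ($88,000) is divided into 2 shares of $44,000: Esperanza takes $44,000; Xander's $44,000 share passes to Xander's issue.
Xander's share ($44,000) is divided into 2 shares of $22,000: Yara and Eira each take $22,000.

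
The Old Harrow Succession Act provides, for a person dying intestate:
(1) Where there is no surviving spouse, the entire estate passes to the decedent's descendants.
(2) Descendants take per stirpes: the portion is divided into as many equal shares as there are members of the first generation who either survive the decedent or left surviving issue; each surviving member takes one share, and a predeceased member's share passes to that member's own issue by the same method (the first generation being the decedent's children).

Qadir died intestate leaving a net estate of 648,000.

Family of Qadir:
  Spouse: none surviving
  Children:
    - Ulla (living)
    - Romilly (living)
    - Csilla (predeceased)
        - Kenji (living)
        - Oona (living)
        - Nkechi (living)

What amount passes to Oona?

The entire 648,000 passes to the descendants.
That amount (648,000) is divided into 3 shares of 216,000: Ulla and Romilly each take 216,000; Csilla's 216,000 share passes to Csilla's issue.
Csilla's share (216,000) is divided into 3 shares of 72,000: Kenji, Oona, and Nkechi each take 72,000.

Oona receives 72,000.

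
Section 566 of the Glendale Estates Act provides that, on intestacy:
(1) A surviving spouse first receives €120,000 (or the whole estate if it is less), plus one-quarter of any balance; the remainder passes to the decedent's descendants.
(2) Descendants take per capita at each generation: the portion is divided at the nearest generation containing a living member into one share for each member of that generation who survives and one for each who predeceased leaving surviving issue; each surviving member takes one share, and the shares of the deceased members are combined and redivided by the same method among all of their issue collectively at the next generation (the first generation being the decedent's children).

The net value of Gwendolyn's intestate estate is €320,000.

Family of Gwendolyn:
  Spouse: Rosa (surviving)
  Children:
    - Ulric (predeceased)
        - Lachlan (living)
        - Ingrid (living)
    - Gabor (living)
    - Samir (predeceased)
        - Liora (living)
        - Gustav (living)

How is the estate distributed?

Rosa first takes €120,000, leaving a balance of €200,000. Rosa then takes one-quarter of the balance (€50,000), for a total of €170,000. The remaining €150,000 passes to the descendants.
The descendants' portion (€150,000) is divided at the children's generation into 3 shares of €50,000. Gabor takes €50,000. The 2 shares of the deceased (Ulric and Samir) are combined into a pool of €100,000.
That pool (€100,000) is divided at the grandchildren's generation equally among Lachlan, Ingrid, Liora, and Gustav: €25,000 each.

Rosa: €170,000; Lachlan: €25,000; Ingrid: €25,000; Gabor: €50,000; Liora: €25,000; Gustav: €25,000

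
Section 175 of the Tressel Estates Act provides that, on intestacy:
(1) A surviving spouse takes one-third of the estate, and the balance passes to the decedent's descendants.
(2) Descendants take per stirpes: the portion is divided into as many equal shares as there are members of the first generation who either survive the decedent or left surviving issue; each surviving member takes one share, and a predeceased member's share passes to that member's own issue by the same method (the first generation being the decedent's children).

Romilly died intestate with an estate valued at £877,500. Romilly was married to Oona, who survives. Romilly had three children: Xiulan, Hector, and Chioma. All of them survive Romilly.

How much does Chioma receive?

Oona takes one-third of £877,500 = £292,500. The remaining £585,000 passes to the descendants.
The descendants' portion (£585,000) is divided into 3 shares of £195,000: Xiulan, Hector, and Chioma each take £195,000.

Chioma receives £195,000.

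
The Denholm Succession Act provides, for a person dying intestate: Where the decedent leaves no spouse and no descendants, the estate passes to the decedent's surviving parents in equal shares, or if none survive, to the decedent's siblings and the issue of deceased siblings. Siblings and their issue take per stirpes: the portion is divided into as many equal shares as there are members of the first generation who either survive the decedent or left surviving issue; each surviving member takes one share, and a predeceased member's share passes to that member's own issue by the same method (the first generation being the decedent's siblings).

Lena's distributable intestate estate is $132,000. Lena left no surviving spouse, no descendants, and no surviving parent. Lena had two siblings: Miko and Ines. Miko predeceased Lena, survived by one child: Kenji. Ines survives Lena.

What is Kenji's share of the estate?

Kenji receives $66,000.

The entire $132,000 passes to the siblings and their issue.
That amount ($132,000) is divided into 2 shares of $66,000: Ines takes $66,000; Miko's $66,000 share passes to Miko's issue.
Miko's share ($66,000) passes entirely to Kenji.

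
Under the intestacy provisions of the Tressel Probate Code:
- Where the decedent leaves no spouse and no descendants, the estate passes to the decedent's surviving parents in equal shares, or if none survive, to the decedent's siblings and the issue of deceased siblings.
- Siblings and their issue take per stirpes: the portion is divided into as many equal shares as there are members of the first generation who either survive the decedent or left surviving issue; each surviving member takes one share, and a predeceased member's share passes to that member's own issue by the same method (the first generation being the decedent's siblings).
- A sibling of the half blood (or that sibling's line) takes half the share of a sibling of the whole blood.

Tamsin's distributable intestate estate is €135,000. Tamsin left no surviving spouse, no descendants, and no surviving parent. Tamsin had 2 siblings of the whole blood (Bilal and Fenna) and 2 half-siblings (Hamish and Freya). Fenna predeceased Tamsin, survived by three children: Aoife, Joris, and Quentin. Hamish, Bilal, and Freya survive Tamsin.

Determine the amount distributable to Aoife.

Aoife receives €15,000.

The entire €135,000 passes to the siblings and their issue.
Counting each half-blood sibling's line as half a unit, there are 3 units in €135,000, so one unit is €45,000. Whole-blood lines (Bilal and Fenna) take €45,000 each; half-blood lines (Hamish and Freya) take €22,500 each.
Fenna's share (€45,000) is divided into 3 shares of €15,000: Aoife, Joris, and Quentin each take €15,000.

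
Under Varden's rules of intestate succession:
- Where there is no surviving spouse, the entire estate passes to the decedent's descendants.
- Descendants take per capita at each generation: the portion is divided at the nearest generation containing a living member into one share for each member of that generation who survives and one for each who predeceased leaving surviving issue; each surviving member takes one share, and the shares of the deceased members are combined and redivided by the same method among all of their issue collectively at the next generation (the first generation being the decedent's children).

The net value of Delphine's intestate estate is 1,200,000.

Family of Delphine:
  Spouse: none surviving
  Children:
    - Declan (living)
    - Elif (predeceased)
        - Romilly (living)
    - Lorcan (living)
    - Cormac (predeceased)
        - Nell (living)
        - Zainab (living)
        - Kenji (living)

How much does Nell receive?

The entire 1,200,000 passes to the descendants.
That amount (1,200,000) is divided at the children's generation into 4 shares of 300,000. Declan and Lorcan each take 300,000. The 2 shares of the deceased (Elif and Cormac) are combined into a pool of 600,000.
That pool (600,000) is divided at the grandchildren's generation equally among Romilly, Nell, Zainab, and Kenji: 150,000 each.

Nell receives 150,000.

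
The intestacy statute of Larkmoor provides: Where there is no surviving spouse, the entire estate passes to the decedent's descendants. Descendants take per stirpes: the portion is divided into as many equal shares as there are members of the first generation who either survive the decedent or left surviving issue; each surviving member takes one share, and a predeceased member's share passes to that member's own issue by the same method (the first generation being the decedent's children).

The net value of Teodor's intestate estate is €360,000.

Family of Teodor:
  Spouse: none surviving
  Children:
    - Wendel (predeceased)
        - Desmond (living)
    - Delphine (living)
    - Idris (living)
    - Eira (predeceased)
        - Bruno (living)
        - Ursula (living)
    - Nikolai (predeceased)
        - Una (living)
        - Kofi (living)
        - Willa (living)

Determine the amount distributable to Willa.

The entire €360,000 passes to the descendants.
That amount (€360,000) is divided into 5 shares of €72,000: Delphine and Idris each take €72,000; Wendel's €72,000 share passes to Wendel's issue; Eira's €72,000 share passes to Eira's issue; Nikolai's €72,000 share passes to Nikolai's issue.
Wendel's share (€72,000) passes entirely to Desmond.
Eira's share (€72,000) is divided into 2 shares of €36,000: Bruno and Ursula each take €36,000.
Nikolai's share (€72,000) is divided into 3 shares of €24,000: Una, Kofi, and Willa each take €24,000.

Willa receives €24,000.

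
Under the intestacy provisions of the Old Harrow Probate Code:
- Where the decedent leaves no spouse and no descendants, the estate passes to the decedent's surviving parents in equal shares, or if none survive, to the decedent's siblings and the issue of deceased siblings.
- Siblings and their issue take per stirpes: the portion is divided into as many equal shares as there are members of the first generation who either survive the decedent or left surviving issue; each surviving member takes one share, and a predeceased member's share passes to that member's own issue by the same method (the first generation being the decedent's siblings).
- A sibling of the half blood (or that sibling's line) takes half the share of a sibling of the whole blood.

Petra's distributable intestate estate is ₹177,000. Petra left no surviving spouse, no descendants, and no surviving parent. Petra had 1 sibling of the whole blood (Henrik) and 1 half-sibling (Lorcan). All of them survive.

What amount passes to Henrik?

Henrik receives ₹118,000.

The entire ₹177,000 passes to the siblings and their issue.
Counting each half-blood sibling's line as half a unit, there are 3/2 units in ₹177,000, so one unit is ₹118,000. Whole-blood lines (Henrik) take ₹118,000 each; half-blood lines (Lorcan) take ₹59,000 each.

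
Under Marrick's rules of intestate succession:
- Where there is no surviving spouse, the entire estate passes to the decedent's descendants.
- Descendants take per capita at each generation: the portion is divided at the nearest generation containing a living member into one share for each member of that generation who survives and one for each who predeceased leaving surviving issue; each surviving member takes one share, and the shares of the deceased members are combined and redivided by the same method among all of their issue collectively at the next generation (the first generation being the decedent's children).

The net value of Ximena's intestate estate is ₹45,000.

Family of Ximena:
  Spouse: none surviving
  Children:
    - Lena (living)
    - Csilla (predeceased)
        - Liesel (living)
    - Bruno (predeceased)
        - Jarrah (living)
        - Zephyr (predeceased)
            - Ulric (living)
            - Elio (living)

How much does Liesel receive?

Liesel receives ₹10,000.

The entire ₹45,000 passes to the descendants.
That amount (₹45,000) is divided at the children's generation into 3 shares of ₹15,000. Lena takes ₹15,000. The 2 shares of the deceased (Csilla and Bruno) are combined into a pool of ₹30,000.
That pool (₹30,000) is divided at the grandchildren's generation into 3 shares of ₹10,000. Liesel and Jarrah each take ₹10,000. The remaining share for the deceased Zephyr (₹10,000) is carried to the next generation.
That pool (₹10,000) is divided at the great-grandchildren's generation equally among Ulric and Elio: ₹5,000 each.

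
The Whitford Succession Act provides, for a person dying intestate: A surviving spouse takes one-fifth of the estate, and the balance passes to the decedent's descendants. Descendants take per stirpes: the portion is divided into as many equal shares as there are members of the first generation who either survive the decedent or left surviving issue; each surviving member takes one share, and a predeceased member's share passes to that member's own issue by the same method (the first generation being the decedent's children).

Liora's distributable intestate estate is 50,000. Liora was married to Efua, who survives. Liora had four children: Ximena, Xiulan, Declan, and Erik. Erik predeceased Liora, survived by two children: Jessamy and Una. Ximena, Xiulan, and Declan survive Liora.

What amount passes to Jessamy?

Jessamy receives 5,000.

Efua takes one-fifth of 50,000 = 10,000. The remaining 40,000 passes to the descendants.
The descendants' portion (40,000) is divided into 4 shares of 10,000: Ximena, Xiulan, and Declan each take 10,000; Erik's 10,000 share passes to Erik's issue.
Erik's share (10,000) is divided into 2 shares of 5,000: Jessamy and Una each take 5,000.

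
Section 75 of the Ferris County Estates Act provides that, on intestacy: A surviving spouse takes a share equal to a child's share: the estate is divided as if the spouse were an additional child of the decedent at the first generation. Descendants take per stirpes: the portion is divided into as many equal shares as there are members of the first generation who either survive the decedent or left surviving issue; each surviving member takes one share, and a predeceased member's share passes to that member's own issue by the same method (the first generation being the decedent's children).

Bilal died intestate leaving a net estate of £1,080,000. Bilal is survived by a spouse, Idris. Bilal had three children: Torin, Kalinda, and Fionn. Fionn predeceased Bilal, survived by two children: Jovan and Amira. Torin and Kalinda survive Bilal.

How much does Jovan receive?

The spouse counts as an additional share at the children's level, so there are 4 primary shares of £270,000. Idris takes one such share (£270,000).
The children's combined portion (£810,000) is divided into 3 shares of £270,000: Torin and Kalinda each take £270,000; Fionn's £270,000 share passes to Fionn's issue.
Fionn's share (£270,000) is divided into 2 shares of £135,000: Jovan and Amira each take £135,000.

Jovan receives £135,000.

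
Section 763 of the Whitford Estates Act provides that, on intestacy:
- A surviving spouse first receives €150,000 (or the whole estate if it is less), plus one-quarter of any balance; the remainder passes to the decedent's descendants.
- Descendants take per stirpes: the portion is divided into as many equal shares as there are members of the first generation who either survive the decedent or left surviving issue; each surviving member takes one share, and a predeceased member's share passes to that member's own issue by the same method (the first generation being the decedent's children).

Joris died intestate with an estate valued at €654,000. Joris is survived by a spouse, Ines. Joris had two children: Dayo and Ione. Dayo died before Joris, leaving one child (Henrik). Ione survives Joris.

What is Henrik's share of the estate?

Ines first takes €150,000, leaving a balance of €504,000. Ines then takes one-quarter of the balance (€126,000), for a total of €276,000. The remaining €378,000 passes to the descendants.
The descendants' portion (€378,000) is divided into 2 shares of €189,000: Ione takes €189,000; Dayo's €189,000 share passes to Dayo's issue.
Dayo's share (€189,000) passes entirely to Henrik.

Henrik receives €189,000.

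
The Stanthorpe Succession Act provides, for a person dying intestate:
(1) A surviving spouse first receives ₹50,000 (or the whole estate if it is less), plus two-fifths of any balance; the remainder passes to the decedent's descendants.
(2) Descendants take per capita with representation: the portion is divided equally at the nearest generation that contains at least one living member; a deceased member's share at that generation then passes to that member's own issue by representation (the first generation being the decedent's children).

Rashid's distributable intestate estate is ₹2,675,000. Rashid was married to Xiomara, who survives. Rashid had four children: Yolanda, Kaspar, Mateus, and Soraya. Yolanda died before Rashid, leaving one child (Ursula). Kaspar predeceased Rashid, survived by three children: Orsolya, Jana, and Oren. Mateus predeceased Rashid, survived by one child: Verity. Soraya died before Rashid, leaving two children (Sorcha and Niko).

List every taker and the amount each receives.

Xiomara first takes ₹50,000, leaving a balance of ₹2,625,000. Xiomara then takes two-fifths of the balance (₹1,050,000), for a total of ₹1,100,000. The remaining ₹1,575,000 passes to the descendants.
No child survives, so the initial division is made at the grandchildren's generation.
The descendants' portion (₹1,575,000) is divided into 7 shares of ₹225,000: Ursula, Orsolya, Jana, Oren, Verity, Sorcha, and Niko each take ₹225,000.

Xiomara: ₹1,100,000; Ursula: ₹225,000; Orsolya: ₹225,000; Jana: ₹225,000; Oren: ₹225,000; Verity: ₹225,000; Sorcha: ₹225,000; Niko: ₹225,000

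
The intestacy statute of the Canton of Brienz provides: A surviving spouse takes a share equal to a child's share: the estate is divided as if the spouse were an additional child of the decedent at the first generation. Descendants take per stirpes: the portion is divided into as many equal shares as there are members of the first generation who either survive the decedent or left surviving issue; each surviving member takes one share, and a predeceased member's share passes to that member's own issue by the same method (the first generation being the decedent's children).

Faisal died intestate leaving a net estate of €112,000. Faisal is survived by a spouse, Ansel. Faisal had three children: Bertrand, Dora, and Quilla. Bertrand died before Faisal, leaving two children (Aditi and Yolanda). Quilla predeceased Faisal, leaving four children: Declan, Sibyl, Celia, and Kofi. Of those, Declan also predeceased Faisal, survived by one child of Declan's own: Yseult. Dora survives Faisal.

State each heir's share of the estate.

Ansel: €28,000; Aditi: €14,000; Yolanda: €14,000; Dora: €28,000; Yseult: €7,000; Sibyl: €7,000; Celia: €7,000; Kofi: €7,000

The spouse counts as an additional share at the children's level, so there are 4 primary shares of €28,000. Ansel takes one such share (€28,000).
The children's combined portion (€84,000) is divided into 3 shares of €28,000: Dora takes €28,000; Bertrand's €28,000 share passes to Bertrand's issue; Quilla's €28,000 share passes to Quilla's issue.
Bertrand's share (€28,000) is divided into 2 shares of €14,000: Aditi and Yolanda each take €14,000.
Quilla's share (€28,000) is divided into 4 shares of €7,000: Sibyl, Celia, and Kofi each take €7,000; Declan's €7,000 share passes to Declan's issue.
Declan's share (€7,000) passes entirely to Yseult.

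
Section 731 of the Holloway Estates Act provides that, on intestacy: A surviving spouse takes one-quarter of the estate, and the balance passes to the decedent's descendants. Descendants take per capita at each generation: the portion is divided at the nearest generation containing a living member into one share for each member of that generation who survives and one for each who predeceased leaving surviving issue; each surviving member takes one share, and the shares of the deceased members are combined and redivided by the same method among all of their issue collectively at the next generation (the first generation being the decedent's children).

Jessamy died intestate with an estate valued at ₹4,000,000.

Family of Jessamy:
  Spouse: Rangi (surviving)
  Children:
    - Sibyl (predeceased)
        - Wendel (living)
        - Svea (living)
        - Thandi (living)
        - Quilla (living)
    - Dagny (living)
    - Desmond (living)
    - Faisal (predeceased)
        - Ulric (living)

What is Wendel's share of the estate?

Wendel receives ₹300,000.

Rangi takes one-quarter of ₹4,000,000 = ₹1,000,000. The remaining ₹3,000,000 passes to the descendants.
The descendants' portion (₹3,000,000) is divided at the children's generation into 4 shares of ₹750,000. Dagny and Desmond each take ₹750,000. The 2 shares of the deceased (Sibyl and Faisal) are combined into a pool of ₹1,500,000.
That pool (₹1,500,000) is divided at the grandchildren's generation equally among Wendel, Svea, Thandi, Quilla, and Ulric: ₹300,000 each.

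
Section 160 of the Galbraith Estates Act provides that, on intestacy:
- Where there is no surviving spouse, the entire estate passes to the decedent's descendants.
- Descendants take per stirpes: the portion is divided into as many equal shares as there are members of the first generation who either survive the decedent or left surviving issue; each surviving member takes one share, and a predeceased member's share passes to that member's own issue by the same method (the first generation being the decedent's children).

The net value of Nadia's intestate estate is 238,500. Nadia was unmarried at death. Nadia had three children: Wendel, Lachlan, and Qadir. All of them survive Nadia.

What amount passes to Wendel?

The entire 238,500 passes to the descendants.
That amount (238,500) is divided into 3 shares of 79,500: Wendel, Lachlan, and Qadir each take 79,500.

Wendel receives 79,500.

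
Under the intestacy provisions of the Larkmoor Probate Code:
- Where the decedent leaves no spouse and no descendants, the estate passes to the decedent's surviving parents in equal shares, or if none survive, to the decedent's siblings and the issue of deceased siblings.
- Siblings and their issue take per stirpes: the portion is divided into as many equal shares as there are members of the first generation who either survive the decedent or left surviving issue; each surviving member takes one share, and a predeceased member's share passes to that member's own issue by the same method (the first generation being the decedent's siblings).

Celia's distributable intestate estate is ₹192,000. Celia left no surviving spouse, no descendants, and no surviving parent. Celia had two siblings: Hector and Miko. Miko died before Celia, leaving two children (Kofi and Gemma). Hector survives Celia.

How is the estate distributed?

Hector: ₹96,000; Kofi: ₹48,000; Gemma: ₹48,000

The entire ₹192,000 passes to the siblings and their issue.
That amount (₹192,000) is divided into 2 shares of ₹96,000: Hector takes ₹96,000; Miko's ₹96,000 share passes to Miko's issue.
Miko's share (₹96,000) is divided into 2 shares of ₹48,000: Kofi and Gemma each take ₹48,000.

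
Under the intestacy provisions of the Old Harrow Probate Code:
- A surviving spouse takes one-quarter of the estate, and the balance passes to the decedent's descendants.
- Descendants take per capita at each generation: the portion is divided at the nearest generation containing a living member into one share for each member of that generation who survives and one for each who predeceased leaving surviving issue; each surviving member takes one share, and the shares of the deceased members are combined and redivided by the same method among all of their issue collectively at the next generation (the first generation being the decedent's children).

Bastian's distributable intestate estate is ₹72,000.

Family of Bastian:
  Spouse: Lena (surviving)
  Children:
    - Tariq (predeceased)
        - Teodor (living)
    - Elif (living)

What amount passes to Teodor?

Lena takes one-quarter of ₹72,000 = ₹18,000. The remaining ₹54,000 passes to the descendants.
The descendants' portion (₹54,000) is divided at the children's generation into 2 shares of ₹27,000. Elif takes ₹27,000. The remaining share for the deceased Tariq (₹27,000) is carried to the next generation.
That pool (₹27,000) passes entirely to Teodor, the sole taker at the grandchildren's generation.

Teodor receives ₹27,000.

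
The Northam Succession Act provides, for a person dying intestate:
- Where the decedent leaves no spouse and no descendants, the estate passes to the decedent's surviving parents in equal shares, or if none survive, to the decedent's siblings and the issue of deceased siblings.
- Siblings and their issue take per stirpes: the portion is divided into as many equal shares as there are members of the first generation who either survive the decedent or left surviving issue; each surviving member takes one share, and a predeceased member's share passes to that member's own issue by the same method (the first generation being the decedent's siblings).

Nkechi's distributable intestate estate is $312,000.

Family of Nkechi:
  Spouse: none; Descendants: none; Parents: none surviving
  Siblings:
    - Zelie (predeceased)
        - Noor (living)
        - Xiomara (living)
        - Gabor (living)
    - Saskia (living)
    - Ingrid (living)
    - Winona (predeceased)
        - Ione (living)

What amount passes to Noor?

The entire $312,000 passes to the siblings and their issue.
That amount ($312,000) is divided into 4 shares of $78,000: Saskia and Ingrid each take $78,000; Zelie's $78,000 share passes to Zelie's issue; Winona's $78,000 share passes to Winona's issue.
Zelie's share ($78,000) is divided into 3 shares of $26,000: Noor, Xiomara, and Gabor each take $26,000.
Winona's share ($78,000) passes entirely to Ione.

Noor receives $26,000.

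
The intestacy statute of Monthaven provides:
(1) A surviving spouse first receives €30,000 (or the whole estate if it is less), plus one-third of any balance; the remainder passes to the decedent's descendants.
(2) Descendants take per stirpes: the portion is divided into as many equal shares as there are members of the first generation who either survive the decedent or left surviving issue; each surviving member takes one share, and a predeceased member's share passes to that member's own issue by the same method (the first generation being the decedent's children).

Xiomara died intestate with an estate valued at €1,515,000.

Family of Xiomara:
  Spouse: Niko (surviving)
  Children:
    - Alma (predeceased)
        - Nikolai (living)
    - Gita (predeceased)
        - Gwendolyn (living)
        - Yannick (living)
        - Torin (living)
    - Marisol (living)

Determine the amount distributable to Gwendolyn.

Gwendolyn receives €110,000.

Niko first takes €30,000, leaving a balance of €1,485,000. Niko then takes one-third of the balance (€495,000), for a total of €525,000. The remaining €990,000 passes to the descendants.
The descendants' portion (€990,000) is divided into 3 shares of €330,000: Marisol takes €330,000; Alma's €330,000 share passes to Alma's issue; Gita's €330,000 share passes to Gita's issue.
Alma's share (€330,000) passes entirely to Nikolai.
Gita's share (€330,000) is divided into 3 shares of €110,000: Gwendolyn, Yannick, and Torin each take €110,000.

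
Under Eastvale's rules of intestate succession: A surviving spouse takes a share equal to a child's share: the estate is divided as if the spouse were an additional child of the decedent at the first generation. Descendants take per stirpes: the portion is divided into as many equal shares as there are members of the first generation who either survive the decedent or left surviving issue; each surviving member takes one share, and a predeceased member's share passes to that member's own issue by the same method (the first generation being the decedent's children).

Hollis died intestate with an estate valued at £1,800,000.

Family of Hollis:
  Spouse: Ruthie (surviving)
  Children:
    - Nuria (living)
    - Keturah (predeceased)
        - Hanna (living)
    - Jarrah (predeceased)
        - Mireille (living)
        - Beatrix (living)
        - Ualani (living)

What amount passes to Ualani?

Ualani receives £150,000.

The spouse counts as an additional share at the children's level, so there are 4 primary shares of £450,000. Ruthie takes one such share (£450,000).
The children's combined portion (£1,350,000) is divided into 3 shares of £450,000: Nuria takes £450,000; Keturah's £450,000 share passes to Keturah's issue; Jarrah's £450,000 share passes to Jarrah's issue.
Keturah's share (£450,000) passes entirely to Hanna.
Jarrah's share (£450,000) is divided into 3 shares of £150,000: Mireille, Beatrix, and Ualani each take £150,000.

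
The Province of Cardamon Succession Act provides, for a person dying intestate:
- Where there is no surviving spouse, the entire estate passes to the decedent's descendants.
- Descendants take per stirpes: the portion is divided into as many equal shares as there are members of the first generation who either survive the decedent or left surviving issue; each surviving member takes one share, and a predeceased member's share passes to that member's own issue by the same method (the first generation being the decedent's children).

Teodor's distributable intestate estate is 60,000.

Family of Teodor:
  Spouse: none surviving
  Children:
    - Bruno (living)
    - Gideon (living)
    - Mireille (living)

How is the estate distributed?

Bruno: 20,000; Gideon: 20,000; Mireille: 20,000

The entire 60,000 passes to the descendants.
That amount (60,000) is divided into 3 shares of 20,000: Bruno, Gideon, and Mireille each take 20,000.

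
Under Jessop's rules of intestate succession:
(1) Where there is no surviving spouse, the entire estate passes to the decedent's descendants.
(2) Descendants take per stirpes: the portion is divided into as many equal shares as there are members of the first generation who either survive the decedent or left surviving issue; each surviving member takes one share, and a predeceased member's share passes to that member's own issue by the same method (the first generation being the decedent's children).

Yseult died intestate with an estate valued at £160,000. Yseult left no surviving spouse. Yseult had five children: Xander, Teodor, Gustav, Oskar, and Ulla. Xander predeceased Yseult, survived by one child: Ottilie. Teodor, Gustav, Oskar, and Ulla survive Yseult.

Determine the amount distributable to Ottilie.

Ottilie receives £32,000.

The entire £160,000 passes to the descendants.
That amount (£160,000) is divided into 5 shares of £32,000: Teodor, Gustav, Oskar, and Ulla each take £32,000; Xander's £32,000 share passes to Xander's issue.
Xander's share (£32,000) passes entirely to Ottilie.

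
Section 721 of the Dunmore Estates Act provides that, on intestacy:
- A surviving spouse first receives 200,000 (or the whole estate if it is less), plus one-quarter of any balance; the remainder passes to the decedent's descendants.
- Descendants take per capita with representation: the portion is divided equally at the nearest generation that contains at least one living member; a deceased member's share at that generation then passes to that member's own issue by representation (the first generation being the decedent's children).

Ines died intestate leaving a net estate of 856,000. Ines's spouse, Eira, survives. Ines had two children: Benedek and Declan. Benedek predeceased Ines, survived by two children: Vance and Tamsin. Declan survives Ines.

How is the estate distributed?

Eira first takes 200,000, leaving a balance of 656,000. Eira then takes one-quarter of the balance (164,000), for a total of 364,000. The remaining 492,000 passes to the descendants.
The descendants' portion (492,000) is divided into 2 shares of 246,000: Declan takes 246,000; Benedek's 246,000 share passes to Benedek's issue.
Benedek's share (246,000) is divided into 2 shares of 123,000: Vance and Tamsin each take 123,000.

Eira: 364,000; Vance: 123,000; Tamsin: 123,000; Declan: 246,000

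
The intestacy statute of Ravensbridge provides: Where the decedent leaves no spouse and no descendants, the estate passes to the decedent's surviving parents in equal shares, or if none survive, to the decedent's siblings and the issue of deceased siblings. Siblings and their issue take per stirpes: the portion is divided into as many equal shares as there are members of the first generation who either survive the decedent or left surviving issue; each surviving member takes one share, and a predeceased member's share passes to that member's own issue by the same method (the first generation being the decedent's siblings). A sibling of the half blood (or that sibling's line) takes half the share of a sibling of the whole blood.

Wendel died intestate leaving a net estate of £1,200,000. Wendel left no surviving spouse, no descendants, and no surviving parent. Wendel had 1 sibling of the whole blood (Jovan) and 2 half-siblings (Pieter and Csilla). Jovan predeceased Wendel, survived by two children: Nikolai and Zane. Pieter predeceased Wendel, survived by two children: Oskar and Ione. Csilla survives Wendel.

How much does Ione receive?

The entire £1,200,000 passes to the siblings and their issue.
Counting each half-blood sibling's line as half a unit, there are 2 units in £1,200,000, so one unit is £600,000. Whole-blood lines (Jovan) take £600,000 each; half-blood lines (Pieter and Csilla) take £300,000 each.
Jovan's share (£600,000) is divided into 2 shares of £300,000: Nikolai and Zane each take £300,000.
Pieter's share (£300,000) is divided into 2 shares of £150,000: Oskar and Ione each take £150,000.

Ione receives £150,000.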